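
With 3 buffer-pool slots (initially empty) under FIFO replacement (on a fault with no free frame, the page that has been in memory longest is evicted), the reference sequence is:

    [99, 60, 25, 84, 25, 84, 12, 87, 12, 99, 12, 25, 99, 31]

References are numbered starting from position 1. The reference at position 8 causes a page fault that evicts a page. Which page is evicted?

pos 1: 99 → miss, frames (99)
pos 2: 60 → miss, frames (99 60)
pos 3: 25 → miss, frames (99 60 25)
pos 4: 84 → miss, evict 99, frames (60 25 84)
pos 5: 25 → hit
pos 6: 84 → hit
pos 7: 12 → miss, evict 60, frames (25 84 12)
pos 8: 87 → miss, evict 25, frames (84 12 87)
At position 8, page 25 is evicted.

25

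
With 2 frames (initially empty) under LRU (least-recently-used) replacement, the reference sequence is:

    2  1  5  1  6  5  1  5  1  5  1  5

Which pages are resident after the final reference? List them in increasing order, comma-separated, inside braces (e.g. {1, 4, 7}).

2 -> fault, frames (2)
1 -> fault, frames (2 1)
5 -> fault, evict 2, frames (1 5)
1 -> hit
6 -> fault, evict 5, frames (1 6)
5 -> fault, evict 1, frames (6 5)
1 -> fault, evict 6, frames (5 1)
5 -> hit
1 -> hit
5 -> hit
1 -> hit
5 -> hit

{1, 5}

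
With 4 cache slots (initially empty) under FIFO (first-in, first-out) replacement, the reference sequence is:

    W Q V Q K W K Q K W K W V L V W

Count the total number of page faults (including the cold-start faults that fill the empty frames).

6

W → miss, frames {W}
Q → miss, frames {W,Q}
V → miss, frames {W,Q,V}
Q → hit
K → miss, frames {W,Q,V,K}
W → hit
K → hit
Q → hit
K → hit
W → hit
K → hit
W → hit
V → hit
L → miss, evict W, frames {Q,V,K,L}
V → hit
W → miss, evict Q, frames {V,K,L,W}
Page faults: 6.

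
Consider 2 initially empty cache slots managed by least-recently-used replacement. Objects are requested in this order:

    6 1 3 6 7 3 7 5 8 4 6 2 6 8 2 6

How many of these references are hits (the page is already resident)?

2

6 → fault, frames {6}
1 → fault, frames {6,1}
3 → fault, evict 6, frames {1,3}
6 → fault, evict 1, frames {3,6}
7 → fault, evict 3, frames {6,7}
3 → fault, evict 6, frames {7,3}
7 → hit
5 → fault, evict 3, frames {7,5}
8 → fault, evict 7, frames {5,8}
4 → fault, evict 5, frames {8,4}
6 → fault, evict 8, frames {4,6}
2 → fault, evict 4, frames {6,2}
6 → hit
8 → fault, evict 2, frames {6,8}
2 → fault, evict 6, frames {8,2}
6 → fault, evict 8, frames {2,6}
Hits: 2.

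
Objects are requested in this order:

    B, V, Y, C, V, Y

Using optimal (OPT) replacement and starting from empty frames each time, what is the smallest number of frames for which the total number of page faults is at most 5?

f=1: 6 faults
f=2: 5 faults
f=3: 4 faults
f=4: 4 faults
Smallest f with faults ≤ 5 is 2.

2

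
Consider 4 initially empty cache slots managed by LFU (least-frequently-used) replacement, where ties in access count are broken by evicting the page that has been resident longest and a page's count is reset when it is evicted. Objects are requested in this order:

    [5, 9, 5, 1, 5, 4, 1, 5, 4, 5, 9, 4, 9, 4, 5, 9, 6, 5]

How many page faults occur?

5

5 -> fault, frames {5}
9 -> fault, frames {5,9}
5 -> hit
1 -> fault, frames {5,9,1}
5 -> hit
4 -> fault, frames {5,9,1,4}
1 -> hit
5 -> hit
4 -> hit
5 -> hit
9 -> hit
4 -> hit
9 -> hit
4 -> hit
5 -> hit
9 -> hit
6 -> fault, evict 1, frames {5,9,4,6}
5 -> hit
Page faults: 5.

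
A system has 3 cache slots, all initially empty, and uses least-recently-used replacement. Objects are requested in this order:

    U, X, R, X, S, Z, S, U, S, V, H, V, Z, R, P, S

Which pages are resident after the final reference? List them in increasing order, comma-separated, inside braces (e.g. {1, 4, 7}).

{P, R, S}

U -> miss, frames [U]
X -> miss, frames [U, X]
R -> miss, frames [U, X, R]
X -> hit
S -> miss, evict U, frames [R, X, S]
Z -> miss, evict R, frames [X, S, Z]
S -> hit
U -> miss, evict X, frames [Z, S, U]
S -> hit
V -> miss, evict Z, frames [U, S, V]
H -> miss, evict U, frames [S, V, H]
V -> hit
Z -> miss, evict S, frames [H, V, Z]
R -> miss, evict H, frames [V, Z, R]
P -> miss, evict V, frames [Z, R, P]
S -> miss, evict Z, frames [R, P, S]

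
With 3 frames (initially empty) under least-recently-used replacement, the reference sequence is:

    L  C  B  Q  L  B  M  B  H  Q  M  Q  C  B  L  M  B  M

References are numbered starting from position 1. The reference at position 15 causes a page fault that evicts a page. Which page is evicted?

Q

pos 1: L: miss, frames (L)
pos 2: C: miss, frames (L C)
pos 3: B: miss, frames (L C B)
pos 4: Q: miss, evict L, frames (C B Q)
pos 5: L: miss, evict C, frames (B Q L)
pos 6: B: hit
pos 7: M: miss, evict Q, frames (L B M)
pos 8: B: hit
pos 9: H: miss, evict L, frames (M B H)
pos 10: Q: miss, evict M, frames (B H Q)
pos 11: M: miss, evict B, frames (H Q M)
pos 12: Q: hit
pos 13: C: miss, evict H, frames (M Q C)
pos 14: B: miss, evict M, frames (Q C B)
pos 15: L: miss, evict Q, frames (C B L)
At position 15, page Q is evicted.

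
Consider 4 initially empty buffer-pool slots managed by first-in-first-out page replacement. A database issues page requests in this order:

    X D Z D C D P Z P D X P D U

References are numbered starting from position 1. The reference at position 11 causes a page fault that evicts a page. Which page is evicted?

D

pos 1: X: miss, frames [X]
pos 2: D: miss, frames [X, D]
pos 3: Z: miss, frames [X, D, Z]
pos 4: D: hit
pos 5: C: miss, frames [X, D, Z, C]
pos 6: D: hit
pos 7: P: miss, evict X, frames [D, Z, C, P]
pos 8: Z: hit
pos 9: P: hit
pos 10: D: hit
pos 11: X: miss, evict D, frames [Z, C, P, X]
At position 11, page D is evicted.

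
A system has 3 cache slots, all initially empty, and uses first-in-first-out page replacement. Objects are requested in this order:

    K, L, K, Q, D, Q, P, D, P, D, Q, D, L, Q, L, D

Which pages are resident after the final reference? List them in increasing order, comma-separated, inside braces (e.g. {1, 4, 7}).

K -> miss, frames [K]
L -> miss, frames [K, L]
K -> hit
Q -> miss, frames [K, L, Q]
D -> miss, evict K, frames [L, Q, D]
Q -> hit
P -> miss, evict L, frames [Q, D, P]
D -> hit
P -> hit
D -> hit
Q -> hit
D -> hit
L -> miss, evict Q, frames [D, P, L]
Q -> miss, evict D, frames [P, L, Q]
L -> hit
D -> miss, evict P, frames [L, Q, D]

{D, L, Q}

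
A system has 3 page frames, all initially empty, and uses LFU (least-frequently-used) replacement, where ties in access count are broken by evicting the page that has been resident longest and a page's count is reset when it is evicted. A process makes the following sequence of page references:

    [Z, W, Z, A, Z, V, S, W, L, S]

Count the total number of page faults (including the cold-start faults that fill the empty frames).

8

Z: miss, frames [Z]
W: miss, frames [Z, W]
Z: hit
A: miss, frames [Z, W, A]
Z: hit
V: miss, evict W, frames [Z, A, V]
S: miss, evict A, frames [Z, V, S]
W: miss, evict V, frames [Z, S, W]
L: miss, evict S, frames [Z, W, L]
S: miss, evict W, frames [Z, L, S]
Page faults: 8.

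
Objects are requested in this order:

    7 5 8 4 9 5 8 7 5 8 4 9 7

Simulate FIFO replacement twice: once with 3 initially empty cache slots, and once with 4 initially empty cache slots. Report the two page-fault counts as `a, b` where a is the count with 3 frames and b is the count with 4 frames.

10, 11

3 frames: F F F F F F F F . . F F . → 10 faults.
4 frames: F F F F F . . F F F F F F → 11 faults.
11 > 10: adding a frame increased faults — Belady's anomaly.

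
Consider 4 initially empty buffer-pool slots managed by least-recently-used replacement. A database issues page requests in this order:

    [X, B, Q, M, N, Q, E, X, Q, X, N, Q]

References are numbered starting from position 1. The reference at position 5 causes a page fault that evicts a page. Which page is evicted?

X

pos 1: X: fault, frames [X]
pos 2: B: fault, frames [X, B]
pos 3: Q: fault, frames [X, B, Q]
pos 4: M: fault, frames [X, B, Q, M]
pos 5: N: fault, evict X, frames [B, Q, M, N]
At position 5, page X is evicted.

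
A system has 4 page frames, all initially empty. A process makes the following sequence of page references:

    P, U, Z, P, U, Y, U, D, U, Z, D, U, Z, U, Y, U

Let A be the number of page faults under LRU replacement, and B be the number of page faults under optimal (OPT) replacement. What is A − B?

Under LRU: F F F . . F . F . F . . . . . . → 6 faults.
Under OPT: F F F . . F . F . . . . . . . . → 5 faults.
A − B = 6 − 5 = 1.

1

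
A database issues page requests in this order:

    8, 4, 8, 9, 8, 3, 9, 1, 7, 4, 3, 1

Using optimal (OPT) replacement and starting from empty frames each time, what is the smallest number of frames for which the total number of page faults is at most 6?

4

f=1: 12 faults
f=2: 8 faults
f=3: 7 faults
f=4: 6 faults
f=5: 6 faults
f=6: 6 faults
Smallest f with faults ≤ 6 is 4.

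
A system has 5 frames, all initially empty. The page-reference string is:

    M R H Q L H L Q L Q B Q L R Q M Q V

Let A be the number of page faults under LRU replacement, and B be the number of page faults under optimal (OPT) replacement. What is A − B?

Under LRU: F F F F F . . . . . F . . . . F . F → 8 faults.
Under OPT: F F F F F . . . . . F . . . . . . F → 7 faults.
A − B = 8 − 7 = 1.

1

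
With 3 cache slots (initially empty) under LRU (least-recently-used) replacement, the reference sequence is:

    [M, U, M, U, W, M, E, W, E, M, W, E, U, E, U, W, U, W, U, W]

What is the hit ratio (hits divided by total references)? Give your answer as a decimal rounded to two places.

0.75

M → fault, frames [M]
U → fault, frames [M, U]
M → hit
U → hit
W → fault, frames [M, U, W]
M → hit
E → fault, evict U, frames [W, M, E]
W → hit
E → hit
M → hit
W → hit
E → hit
U → fault, evict M, frames [W, E, U]
E → hit
U → hit
W → hit
U → hit
W → hit
U → hit
W → hit
Hits: 15 of 20 references → 15/20 = 0.7500.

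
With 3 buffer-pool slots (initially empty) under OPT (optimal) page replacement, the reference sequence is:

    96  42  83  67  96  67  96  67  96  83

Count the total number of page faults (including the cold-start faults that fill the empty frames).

96: miss, frames {96}
42: miss, frames {96,42}
83: miss, frames {96,42,83}
67: miss, evict 42, frames {96,83,67}
96: hit
67: hit
96: hit
67: hit
96: hit
83: hit
Page faults: 4.

4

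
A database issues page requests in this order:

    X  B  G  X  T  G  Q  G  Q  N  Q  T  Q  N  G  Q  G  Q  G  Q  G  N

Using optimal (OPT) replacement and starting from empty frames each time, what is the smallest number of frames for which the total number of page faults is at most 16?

2

f=1: 22 faults
f=2: 10 faults
f=3: 7 faults
f=4: 6 faults
f=5: 6 faults
f=6: 6 faults
Smallest f with faults ≤ 16 is 2.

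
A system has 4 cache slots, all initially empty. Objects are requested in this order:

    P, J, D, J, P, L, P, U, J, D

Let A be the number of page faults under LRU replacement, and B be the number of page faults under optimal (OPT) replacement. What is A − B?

Under LRU: F F F . . F . F . F → 6 faults.
Under OPT: F F F . . F . F . . → 5 faults.
A − B = 6 − 5 = 1.

1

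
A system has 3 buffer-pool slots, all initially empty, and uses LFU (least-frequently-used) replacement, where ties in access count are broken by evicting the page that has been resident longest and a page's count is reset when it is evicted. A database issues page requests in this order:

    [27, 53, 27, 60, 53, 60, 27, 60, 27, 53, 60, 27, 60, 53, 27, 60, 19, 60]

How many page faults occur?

27 → fault, frames {27}
53 → fault, frames {27,53}
27 → hit
60 → fault, frames {27,53,60}
53 → hit
60 → hit
27 → hit
60 → hit
27 → hit
53 → hit
60 → hit
27 → hit
60 → hit
53 → hit
27 → hit
60 → hit
19 → fault, evict 53, frames {27,60,19}
60 → hit
Page faults: 4.

4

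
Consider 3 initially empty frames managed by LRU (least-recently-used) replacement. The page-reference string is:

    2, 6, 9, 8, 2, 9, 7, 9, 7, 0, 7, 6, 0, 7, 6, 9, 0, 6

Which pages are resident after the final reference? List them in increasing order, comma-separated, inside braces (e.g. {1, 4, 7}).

{0, 6, 9}

2 -> fault, frames {2}
6 -> fault, frames {2,6}
9 -> fault, frames {2,6,9}
8 -> fault, evict 2, frames {6,9,8}
2 -> fault, evict 6, frames {9,8,2}
9 -> hit
7 -> fault, evict 8, frames {2,9,7}
9 -> hit
7 -> hit
0 -> fault, evict 2, frames {9,7,0}
7 -> hit
6 -> fault, evict 9, frames {0,7,6}
0 -> hit
7 -> hit
6 -> hit
9 -> fault, evict 0, frames {7,6,9}
0 -> fault, evict 7, frames {6,9,0}
6 -> hit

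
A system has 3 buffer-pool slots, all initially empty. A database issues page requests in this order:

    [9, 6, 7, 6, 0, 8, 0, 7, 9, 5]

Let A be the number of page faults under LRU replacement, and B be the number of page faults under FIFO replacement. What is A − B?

Under LRU: F F F . F F . F F F → 8 faults.
Under FIFO: F F F . F F . . F F → 7 faults.
A − B = 8 − 7 = 1.

1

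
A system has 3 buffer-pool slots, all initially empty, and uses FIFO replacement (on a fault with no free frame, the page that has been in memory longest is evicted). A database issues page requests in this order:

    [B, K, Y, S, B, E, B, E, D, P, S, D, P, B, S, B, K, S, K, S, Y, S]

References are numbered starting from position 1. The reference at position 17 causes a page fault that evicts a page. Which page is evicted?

pos 1: B → fault, frames (B)
pos 2: K → fault, frames (B K)
pos 3: Y → fault, frames (B K Y)
pos 4: S → fault, evict B, frames (K Y S)
pos 5: B → fault, evict K, frames (Y S B)
pos 6: E → fault, evict Y, frames (S B E)
pos 7: B → hit
pos 8: E → hit
pos 9: D → fault, evict S, frames (B E D)
pos 10: P → fault, evict B, frames (E D P)
pos 11: S → fault, evict E, frames (D P S)
pos 12: D → hit
pos 13: P → hit
pos 14: B → fault, evict D, frames (P S B)
pos 15: S → hit
pos 16: B → hit
pos 17: K → fault, evict P, frames (S B K)
At position 17, page P is evicted.

P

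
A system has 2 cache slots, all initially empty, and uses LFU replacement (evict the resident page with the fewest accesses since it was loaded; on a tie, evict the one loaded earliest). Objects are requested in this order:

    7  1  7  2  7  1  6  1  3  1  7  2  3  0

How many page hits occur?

3

7 -> fault, frames (7)
1 -> fault, frames (7 1)
7 -> hit
2 -> fault, evict 1, frames (7 2)
7 -> hit
1 -> fault, evict 2, frames (7 1)
6 -> fault, evict 1, frames (7 6)
1 -> fault, evict 6, frames (7 1)
3 -> fault, evict 1, frames (7 3)
1 -> fault, evict 3, frames (7 1)
7 -> hit
2 -> fault, evict 1, frames (7 2)
3 -> fault, evict 2, frames (7 3)
0 -> fault, evict 3, frames (7 0)
Hits: 3.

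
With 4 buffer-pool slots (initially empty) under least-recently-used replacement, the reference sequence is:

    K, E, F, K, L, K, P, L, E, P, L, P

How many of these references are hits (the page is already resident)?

K -> fault, frames (K)
E -> fault, frames (K E)
F -> fault, frames (K E F)
K -> hit
L -> fault, frames (E F K L)
K -> hit
P -> fault, evict E, frames (F L K P)
L -> hit
E -> fault, evict F, frames (K P L E)
P -> hit
L -> hit
P -> hit
Hits: 6.

6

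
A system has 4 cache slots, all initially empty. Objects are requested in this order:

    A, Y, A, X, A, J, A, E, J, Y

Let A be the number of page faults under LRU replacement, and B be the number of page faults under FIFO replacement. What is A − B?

1

Under LRU: F F . F . F . F . F → 6 faults.
Under FIFO: F F . F . F . F . . → 5 faults.
A − B = 6 − 5 = 1.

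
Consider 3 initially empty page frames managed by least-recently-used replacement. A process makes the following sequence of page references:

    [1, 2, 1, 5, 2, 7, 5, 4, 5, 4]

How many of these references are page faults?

1 -> fault, frames [1]
2 -> fault, frames [1, 2]
1 -> hit
5 -> fault, frames [2, 1, 5]
2 -> hit
7 -> fault, evict 1, frames [5, 2, 7]
5 -> hit
4 -> fault, evict 2, frames [7, 5, 4]
5 -> hit
4 -> hit
Page faults: 5.

5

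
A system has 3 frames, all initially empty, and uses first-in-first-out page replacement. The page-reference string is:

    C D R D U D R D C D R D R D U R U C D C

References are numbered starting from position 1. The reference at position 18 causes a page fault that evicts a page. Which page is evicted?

pos 1: C: miss, frames [C]
pos 2: D: miss, frames [C, D]
pos 3: R: miss, frames [C, D, R]
pos 4: D: hit
pos 5: U: miss, evict C, frames [D, R, U]
pos 6: D: hit
pos 7: R: hit
pos 8: D: hit
pos 9: C: miss, evict D, frames [R, U, C]
pos 10: D: miss, evict R, frames [U, C, D]
pos 11: R: miss, evict U, frames [C, D, R]
pos 12: D: hit
pos 13: R: hit
pos 14: D: hit
pos 15: U: miss, evict C, frames [D, R, U]
pos 16: R: hit
pos 17: U: hit
pos 18: C: miss, evict D, frames [R, U, C]
At position 18, page D is evicted.

D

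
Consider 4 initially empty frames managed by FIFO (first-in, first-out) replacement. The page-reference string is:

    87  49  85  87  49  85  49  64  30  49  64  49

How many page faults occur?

87 → fault, frames [87]
49 → fault, frames [87, 49]
85 → fault, frames [87, 49, 85]
87 → hit
49 → hit
85 → hit
49 → hit
64 → fault, frames [87, 49, 85, 64]
30 → fault, evict 87, frames [49, 85, 64, 30]
49 → hit
64 → hit
49 → hit
Page faults: 5.

5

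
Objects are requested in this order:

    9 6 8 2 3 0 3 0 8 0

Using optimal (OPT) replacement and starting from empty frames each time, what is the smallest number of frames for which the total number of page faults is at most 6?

3

f=1: 10 faults
f=2: 7 faults
f=3: 6 faults
f=4: 6 faults
f=5: 6 faults
f=6: 6 faults
Smallest f with faults ≤ 6 is 3.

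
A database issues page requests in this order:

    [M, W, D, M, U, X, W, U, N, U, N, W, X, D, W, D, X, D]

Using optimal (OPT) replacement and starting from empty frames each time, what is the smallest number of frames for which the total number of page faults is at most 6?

f=1: 18 faults
f=2: 11 faults
f=3: 8 faults
f=4: 7 faults
f=5: 6 faults
f=6: 6 faults
Smallest f with faults ≤ 6 is 5.

5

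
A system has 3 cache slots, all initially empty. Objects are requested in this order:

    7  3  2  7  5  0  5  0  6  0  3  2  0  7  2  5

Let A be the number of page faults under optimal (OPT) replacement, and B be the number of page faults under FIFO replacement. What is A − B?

Under OPT: F F F . F F . . F . . F . F . F → 9 faults.
Under FIFO: F F F . F F . . F . F F F F . F → 11 faults.
A − B = 9 − 11 = -2.

-2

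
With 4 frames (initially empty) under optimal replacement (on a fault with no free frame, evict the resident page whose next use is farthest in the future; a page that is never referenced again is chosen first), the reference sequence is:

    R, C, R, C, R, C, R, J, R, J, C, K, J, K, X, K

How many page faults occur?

R: miss, frames (R)
C: miss, frames (R C)
R: hit
C: hit
R: hit
C: hit
R: hit
J: miss, frames (R C J)
R: hit
J: hit
C: hit
K: miss, frames (R C J K)
J: hit
K: hit
X: miss, evict J, frames (R C K X)
K: hit
Page faults: 5.

5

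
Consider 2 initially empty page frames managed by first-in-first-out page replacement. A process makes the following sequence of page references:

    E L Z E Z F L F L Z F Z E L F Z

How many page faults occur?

12

E -> miss, frames (E)
L -> miss, frames (E L)
Z -> miss, evict E, frames (L Z)
E -> miss, evict L, frames (Z E)
Z -> hit
F -> miss, evict Z, frames (E F)
L -> miss, evict E, frames (F L)
F -> hit
L -> hit
Z -> miss, evict F, frames (L Z)
F -> miss, evict L, frames (Z F)
Z -> hit
E -> miss, evict Z, frames (F E)
L -> miss, evict F, frames (E L)
F -> miss, evict E, frames (L F)
Z -> miss, evict L, frames (F Z)
Page faults: 12.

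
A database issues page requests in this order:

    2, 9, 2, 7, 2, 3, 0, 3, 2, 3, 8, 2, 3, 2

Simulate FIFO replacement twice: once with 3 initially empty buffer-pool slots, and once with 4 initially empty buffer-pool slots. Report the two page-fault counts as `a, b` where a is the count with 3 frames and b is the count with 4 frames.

3 frames: F F . F . F F . F . F . F . → 8 faults.
4 frames: F F . F . F F . F . F . . . → 7 faults.
7 < 8: adding a frame reduced faults, as is typical.

8, 7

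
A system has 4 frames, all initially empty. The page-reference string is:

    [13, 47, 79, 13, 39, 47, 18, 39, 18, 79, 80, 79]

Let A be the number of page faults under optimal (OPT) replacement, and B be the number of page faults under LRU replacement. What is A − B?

Under OPT: F F F . F . F . . . F . → 6 faults.
Under LRU: F F F . F . F . . F F . → 7 faults.
A − B = 6 − 7 = -1.

-1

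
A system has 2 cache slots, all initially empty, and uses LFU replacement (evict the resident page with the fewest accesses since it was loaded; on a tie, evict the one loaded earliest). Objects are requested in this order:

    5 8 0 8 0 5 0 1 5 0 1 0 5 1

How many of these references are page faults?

5: fault, frames {5}
8: fault, frames {5,8}
0: fault, evict 5, frames {8,0}
8: hit
0: hit
5: fault, evict 8, frames {0,5}
0: hit
1: fault, evict 5, frames {0,1}
5: fault, evict 1, frames {0,5}
0: hit
1: fault, evict 5, frames {0,1}
0: hit
5: fault, evict 1, frames {0,5}
1: fault, evict 5, frames {0,1}
Page faults: 9.

9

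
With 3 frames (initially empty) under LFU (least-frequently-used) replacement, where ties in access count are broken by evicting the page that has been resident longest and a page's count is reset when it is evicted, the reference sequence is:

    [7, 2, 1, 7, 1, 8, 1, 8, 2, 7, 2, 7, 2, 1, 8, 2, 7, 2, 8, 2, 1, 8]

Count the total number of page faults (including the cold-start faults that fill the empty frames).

7 -> fault, frames [7]
2 -> fault, frames [7, 2]
1 -> fault, frames [7, 2, 1]
7 -> hit
1 -> hit
8 -> fault, evict 2, frames [7, 1, 8]
1 -> hit
8 -> hit
2 -> fault, evict 7, frames [1, 8, 2]
7 -> fault, evict 2, frames [1, 8, 7]
2 -> fault, evict 7, frames [1, 8, 2]
7 -> fault, evict 2, frames [1, 8, 7]
2 -> fault, evict 7, frames [1, 8, 2]
1 -> hit
8 -> hit
2 -> hit
7 -> fault, evict 2, frames [1, 8, 7]
2 -> fault, evict 7, frames [1, 8, 2]
8 -> hit
2 -> hit
1 -> hit
8 -> hit
Page faults: 11.

11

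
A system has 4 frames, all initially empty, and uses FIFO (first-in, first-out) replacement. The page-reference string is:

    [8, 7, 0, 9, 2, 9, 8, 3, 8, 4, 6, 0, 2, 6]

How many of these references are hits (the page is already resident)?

3

8: fault, frames {8}
7: fault, frames {8,7}
0: fault, frames {8,7,0}
9: fault, frames {8,7,0,9}
2: fault, evict 8, frames {7,0,9,2}
9: hit
8: fault, evict 7, frames {0,9,2,8}
3: fault, evict 0, frames {9,2,8,3}
8: hit
4: fault, evict 9, frames {2,8,3,4}
6: fault, evict 2, frames {8,3,4,6}
0: fault, evict 8, frames {3,4,6,0}
2: fault, evict 3, frames {4,6,0,2}
6: hit
Hits: 3.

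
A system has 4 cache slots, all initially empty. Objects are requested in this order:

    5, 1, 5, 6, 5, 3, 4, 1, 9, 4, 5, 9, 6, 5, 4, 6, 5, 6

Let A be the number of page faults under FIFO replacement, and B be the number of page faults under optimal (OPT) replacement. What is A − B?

2

Under FIFO: F F . F . F F . F . F . F . . . . . → 8 faults.
Under OPT: F F . F . F F . F . . . . . . . . . → 6 faults.
A − B = 8 − 6 = 2.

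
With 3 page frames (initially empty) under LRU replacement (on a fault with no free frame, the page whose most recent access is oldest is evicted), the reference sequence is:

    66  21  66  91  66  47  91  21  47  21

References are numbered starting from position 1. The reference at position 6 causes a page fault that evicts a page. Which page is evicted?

pos 1: 66: fault, frames [66]
pos 2: 21: fault, frames [66, 21]
pos 3: 66: hit
pos 4: 91: fault, frames [21, 66, 91]
pos 5: 66: hit
pos 6: 47: fault, evict 21, frames [91, 66, 47]
At position 6, page 21 is evicted.

21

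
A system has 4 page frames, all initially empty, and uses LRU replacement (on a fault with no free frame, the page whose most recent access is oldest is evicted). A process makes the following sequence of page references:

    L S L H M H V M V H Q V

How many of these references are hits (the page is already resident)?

6

L → fault, frames (L)
S → fault, frames (L S)
L → hit
H → fault, frames (S L H)
M → fault, frames (S L H M)
H → hit
V → fault, evict S, frames (L M H V)
M → hit
V → hit
H → hit
Q → fault, evict L, frames (M V H Q)
V → hit
Hits: 6.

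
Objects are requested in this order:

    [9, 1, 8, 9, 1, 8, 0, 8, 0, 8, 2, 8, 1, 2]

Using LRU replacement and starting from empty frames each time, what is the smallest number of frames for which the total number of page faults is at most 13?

f=1: 14 faults
f=2: 10 faults
f=3: 6 faults
f=4: 5 faults
f=5: 5 faults
Smallest f with faults ≤ 13 is 2.

2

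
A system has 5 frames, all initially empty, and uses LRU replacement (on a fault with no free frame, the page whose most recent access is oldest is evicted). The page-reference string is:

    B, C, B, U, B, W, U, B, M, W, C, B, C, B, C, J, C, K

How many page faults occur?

7

B: fault, frames {B}
C: fault, frames {B,C}
B: hit
U: fault, frames {C,B,U}
B: hit
W: fault, frames {C,U,B,W}
U: hit
B: hit
M: fault, frames {C,W,U,B,M}
W: hit
C: hit
B: hit
C: hit
B: hit
C: hit
J: fault, evict U, frames {M,W,B,C,J}
C: hit
K: fault, evict M, frames {W,B,J,C,K}
Page faults: 7.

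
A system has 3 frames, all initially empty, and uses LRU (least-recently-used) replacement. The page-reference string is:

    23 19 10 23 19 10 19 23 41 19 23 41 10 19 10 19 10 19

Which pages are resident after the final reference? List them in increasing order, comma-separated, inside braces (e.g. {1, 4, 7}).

23 → miss, frames (23)
19 → miss, frames (23 19)
10 → miss, frames (23 19 10)
23 → hit
19 → hit
10 → hit
19 → hit
23 → hit
41 → miss, evict 10, frames (19 23 41)
19 → hit
23 → hit
41 → hit
10 → miss, evict 19, frames (23 41 10)
19 → miss, evict 23, frames (41 10 19)
10 → hit
19 → hit
10 → hit
19 → hit

{10, 19, 41}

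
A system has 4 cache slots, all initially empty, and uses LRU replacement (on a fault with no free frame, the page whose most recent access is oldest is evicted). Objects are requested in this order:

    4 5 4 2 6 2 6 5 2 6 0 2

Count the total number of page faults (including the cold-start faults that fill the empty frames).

5

4 -> miss, frames [4]
5 -> miss, frames [4, 5]
4 -> hit
2 -> miss, frames [5, 4, 2]
6 -> miss, frames [5, 4, 2, 6]
2 -> hit
6 -> hit
5 -> hit
2 -> hit
6 -> hit
0 -> miss, evict 4, frames [5, 2, 6, 0]
2 -> hit
Page faults: 5.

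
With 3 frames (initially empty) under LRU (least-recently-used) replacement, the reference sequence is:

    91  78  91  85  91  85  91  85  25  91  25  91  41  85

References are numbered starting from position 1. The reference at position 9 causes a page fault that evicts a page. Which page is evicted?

pos 1: 91 → fault, frames (91)
pos 2: 78 → fault, frames (91 78)
pos 3: 91 → hit
pos 4: 85 → fault, frames (78 91 85)
pos 5: 91 → hit
pos 6: 85 → hit
pos 7: 91 → hit
pos 8: 85 → hit
pos 9: 25 → fault, evict 78, frames (91 85 25)
At position 9, page 78 is evicted.

78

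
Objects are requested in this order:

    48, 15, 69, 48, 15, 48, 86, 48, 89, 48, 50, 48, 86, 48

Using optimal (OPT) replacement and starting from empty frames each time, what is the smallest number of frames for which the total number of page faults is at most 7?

f=1: 14 faults
f=2: 8 faults
f=3: 6 faults
f=4: 6 faults
f=5: 6 faults
f=6: 6 faults
Smallest f with faults ≤ 7 is 3.

3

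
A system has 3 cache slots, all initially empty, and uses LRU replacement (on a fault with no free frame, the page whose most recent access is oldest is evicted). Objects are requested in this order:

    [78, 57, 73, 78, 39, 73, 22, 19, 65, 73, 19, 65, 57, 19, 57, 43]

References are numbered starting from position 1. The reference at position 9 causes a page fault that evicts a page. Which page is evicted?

73

pos 1: 78 → miss, frames (78)
pos 2: 57 → miss, frames (78 57)
pos 3: 73 → miss, frames (78 57 73)
pos 4: 78 → hit
pos 5: 39 → miss, evict 57, frames (73 78 39)
pos 6: 73 → hit
pos 7: 22 → miss, evict 78, frames (39 73 22)
pos 8: 19 → miss, evict 39, frames (73 22 19)
pos 9: 65 → miss, evict 73, frames (22 19 65)
At position 9, page 73 is evicted.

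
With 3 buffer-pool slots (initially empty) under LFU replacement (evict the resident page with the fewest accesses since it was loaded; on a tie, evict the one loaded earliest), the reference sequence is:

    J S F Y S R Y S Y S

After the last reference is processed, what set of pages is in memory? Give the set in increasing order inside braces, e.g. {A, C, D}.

{R, S, Y}

J -> fault, frames [J]
S -> fault, frames [J, S]
F -> fault, frames [J, S, F]
Y -> fault, evict J, frames [S, F, Y]
S -> hit
R -> fault, evict F, frames [S, Y, R]
Y -> hit
S -> hit
Y -> hit
S -> hit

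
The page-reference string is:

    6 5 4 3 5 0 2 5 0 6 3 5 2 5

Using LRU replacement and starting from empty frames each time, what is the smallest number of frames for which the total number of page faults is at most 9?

f=1: 14 faults
f=2: 13 faults
f=3: 10 faults
f=4: 9 faults
f=5: 7 faults
f=6: 6 faults
Smallest f with faults ≤ 9 is 4.

4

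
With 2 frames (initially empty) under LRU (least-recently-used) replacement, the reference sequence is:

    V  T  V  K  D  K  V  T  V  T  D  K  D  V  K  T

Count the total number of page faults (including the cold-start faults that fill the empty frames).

V -> miss, frames (V)
T -> miss, frames (V T)
V -> hit
K -> miss, evict T, frames (V K)
D -> miss, evict V, frames (K D)
K -> hit
V -> miss, evict D, frames (K V)
T -> miss, evict K, frames (V T)
V -> hit
T -> hit
D -> miss, evict V, frames (T D)
K -> miss, evict T, frames (D K)
D -> hit
V -> miss, evict K, frames (D V)
K -> miss, evict D, frames (V K)
T -> miss, evict V, frames (K T)
Page faults: 11.

11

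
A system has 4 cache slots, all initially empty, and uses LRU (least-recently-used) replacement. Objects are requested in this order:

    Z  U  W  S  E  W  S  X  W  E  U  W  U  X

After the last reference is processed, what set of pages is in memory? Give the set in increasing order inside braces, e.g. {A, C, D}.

Z → fault, frames [Z]
U → fault, frames [Z, U]
W → fault, frames [Z, U, W]
S → fault, frames [Z, U, W, S]
E → fault, evict Z, frames [U, W, S, E]
W → hit
S → hit
X → fault, evict U, frames [E, W, S, X]
W → hit
E → hit
U → fault, evict S, frames [X, W, E, U]
W → hit
U → hit
X → hit

{E, U, W, X}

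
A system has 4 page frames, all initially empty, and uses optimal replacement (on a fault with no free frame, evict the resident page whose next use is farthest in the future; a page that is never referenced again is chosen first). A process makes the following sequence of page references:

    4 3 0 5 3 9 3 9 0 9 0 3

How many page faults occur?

4 -> fault, frames (4)
3 -> fault, frames (4 3)
0 -> fault, frames (4 3 0)
5 -> fault, frames (4 3 0 5)
3 -> hit
9 -> fault, evict 5, frames (4 3 0 9)
3 -> hit
9 -> hit
0 -> hit
9 -> hit
0 -> hit
3 -> hit
Page faults: 5.

5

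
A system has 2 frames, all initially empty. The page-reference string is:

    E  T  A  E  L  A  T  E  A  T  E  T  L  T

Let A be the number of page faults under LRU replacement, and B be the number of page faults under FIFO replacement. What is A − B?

Under LRU: F F F F F F F F F F F . F . → 12 faults.
Under FIFO: F F F F F F F F F F F . F F → 13 faults.
A − B = 12 − 13 = -1.

-1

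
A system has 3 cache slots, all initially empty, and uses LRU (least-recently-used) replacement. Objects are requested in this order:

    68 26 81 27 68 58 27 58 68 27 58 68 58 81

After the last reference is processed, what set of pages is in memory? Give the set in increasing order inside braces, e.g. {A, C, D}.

{58, 68, 81}

68: miss, frames (68)
26: miss, frames (68 26)
81: miss, frames (68 26 81)
27: miss, evict 68, frames (26 81 27)
68: miss, evict 26, frames (81 27 68)
58: miss, evict 81, frames (27 68 58)
27: hit
58: hit
68: hit
27: hit
58: hit
68: hit
58: hit
81: miss, evict 27, frames (68 58 81)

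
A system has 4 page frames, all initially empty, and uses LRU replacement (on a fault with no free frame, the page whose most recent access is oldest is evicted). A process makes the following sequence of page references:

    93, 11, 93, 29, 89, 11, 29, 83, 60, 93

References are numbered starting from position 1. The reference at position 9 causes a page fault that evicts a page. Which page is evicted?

pos 1: 93: fault, frames {93}
pos 2: 11: fault, frames {93,11}
pos 3: 93: hit
pos 4: 29: fault, frames {11,93,29}
pos 5: 89: fault, frames {11,93,29,89}
pos 6: 11: hit
pos 7: 29: hit
pos 8: 83: fault, evict 93, frames {89,11,29,83}
pos 9: 60: fault, evict 89, frames {11,29,83,60}
At position 9, page 89 is evicted.

89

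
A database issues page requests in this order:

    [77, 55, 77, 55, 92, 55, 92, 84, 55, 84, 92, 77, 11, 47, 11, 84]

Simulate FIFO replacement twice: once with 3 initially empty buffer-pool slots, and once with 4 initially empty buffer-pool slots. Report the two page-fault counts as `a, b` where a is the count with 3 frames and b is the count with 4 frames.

3 frames: F F . . F . . F . . . F F F . F → 8 faults.
4 frames: F F . . F . . F . . . . F F . . → 6 faults.
6 < 8: adding a frame reduced faults, as is typical.

8, 6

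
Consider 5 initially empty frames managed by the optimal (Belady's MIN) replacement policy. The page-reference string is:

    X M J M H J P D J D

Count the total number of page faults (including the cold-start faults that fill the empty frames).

X -> miss, frames {X}
M -> miss, frames {X,M}
J -> miss, frames {X,M,J}
M -> hit
H -> miss, frames {X,M,J,H}
J -> hit
P -> miss, frames {X,M,J,H,P}
D -> miss, evict P, frames {X,M,J,H,D}
J -> hit
D -> hit
Page faults: 6.

6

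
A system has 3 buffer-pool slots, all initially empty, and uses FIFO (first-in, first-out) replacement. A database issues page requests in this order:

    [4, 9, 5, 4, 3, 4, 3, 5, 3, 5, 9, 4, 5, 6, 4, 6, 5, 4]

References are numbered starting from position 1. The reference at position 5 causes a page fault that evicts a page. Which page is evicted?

4

pos 1: 4: miss, frames [4]
pos 2: 9: miss, frames [4, 9]
pos 3: 5: miss, frames [4, 9, 5]
pos 4: 4: hit
pos 5: 3: miss, evict 4, frames [9, 5, 3]
At position 5, page 4 is evicted.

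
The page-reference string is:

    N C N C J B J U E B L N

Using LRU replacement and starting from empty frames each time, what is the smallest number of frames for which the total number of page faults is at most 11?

f=1: 12 faults
f=2: 9 faults
f=3: 9 faults
f=4: 8 faults
f=5: 8 faults
f=6: 8 faults
f=7: 7 faults
Smallest f with faults ≤ 11 is 2.

2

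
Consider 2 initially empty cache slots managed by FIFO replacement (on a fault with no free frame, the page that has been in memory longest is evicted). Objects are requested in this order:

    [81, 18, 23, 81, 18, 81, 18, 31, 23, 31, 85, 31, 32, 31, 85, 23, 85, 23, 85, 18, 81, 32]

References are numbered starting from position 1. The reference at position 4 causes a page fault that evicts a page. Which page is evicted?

18

pos 1: 81 -> miss, frames {81}
pos 2: 18 -> miss, frames {81,18}
pos 3: 23 -> miss, evict 81, frames {18,23}
pos 4: 81 -> miss, evict 18, frames {23,81}
At position 4, page 18 is evicted.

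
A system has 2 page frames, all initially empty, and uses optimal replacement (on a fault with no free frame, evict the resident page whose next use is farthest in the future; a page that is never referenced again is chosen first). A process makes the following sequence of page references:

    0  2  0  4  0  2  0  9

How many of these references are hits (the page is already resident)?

0 → miss, frames {0}
2 → miss, frames {0,2}
0 → hit
4 → miss, evict 2, frames {0,4}
0 → hit
2 → miss, evict 4, frames {0,2}
0 → hit
9 → miss, evict 2, frames {0,9}
Hits: 3.

3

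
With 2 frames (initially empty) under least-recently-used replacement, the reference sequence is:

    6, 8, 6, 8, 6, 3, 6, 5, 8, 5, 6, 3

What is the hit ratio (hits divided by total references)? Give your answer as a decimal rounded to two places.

0.42

6: miss, frames {6}
8: miss, frames {6,8}
6: hit
8: hit
6: hit
3: miss, evict 8, frames {6,3}
6: hit
5: miss, evict 3, frames {6,5}
8: miss, evict 6, frames {5,8}
5: hit
6: miss, evict 8, frames {5,6}
3: miss, evict 5, frames {6,3}
Hits: 5 of 12 references → 5/12 = 0.4167.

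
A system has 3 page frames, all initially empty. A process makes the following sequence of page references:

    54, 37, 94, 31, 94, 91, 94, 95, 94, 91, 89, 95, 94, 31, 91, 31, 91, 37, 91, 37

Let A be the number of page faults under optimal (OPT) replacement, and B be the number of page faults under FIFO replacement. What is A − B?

-1

Under OPT: F F F F . F . F . . F . . F F . . F . . → 10 faults.
Under FIFO: F F F F . F . F F . F . . F F . . F . . → 11 faults.
A − B = 10 − 11 = -1.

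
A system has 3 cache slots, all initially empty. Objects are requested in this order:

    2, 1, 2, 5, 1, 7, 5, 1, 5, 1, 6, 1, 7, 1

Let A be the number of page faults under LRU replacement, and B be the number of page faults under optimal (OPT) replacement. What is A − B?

Under LRU: F F . F . F . . . . F . F . → 6 faults.
Under OPT: F F . F . F . . . . F . . . → 5 faults.
A − B = 6 − 5 = 1.

1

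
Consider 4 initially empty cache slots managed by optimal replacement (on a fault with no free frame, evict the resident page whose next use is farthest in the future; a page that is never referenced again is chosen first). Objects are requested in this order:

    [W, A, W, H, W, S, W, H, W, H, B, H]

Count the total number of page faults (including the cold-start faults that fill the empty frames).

5

W: fault, frames {W}
A: fault, frames {W,A}
W: hit
H: fault, frames {W,A,H}
W: hit
S: fault, frames {W,A,H,S}
W: hit
H: hit
W: hit
H: hit
B: fault, evict S, frames {W,A,H,B}
H: hit
Page faults: 5.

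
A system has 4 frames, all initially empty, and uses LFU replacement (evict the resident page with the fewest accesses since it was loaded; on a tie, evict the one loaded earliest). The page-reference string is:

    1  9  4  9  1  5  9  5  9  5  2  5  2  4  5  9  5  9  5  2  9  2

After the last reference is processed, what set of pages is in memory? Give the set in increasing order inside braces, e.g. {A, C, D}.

1: miss, frames {1}
9: miss, frames {1,9}
4: miss, frames {1,9,4}
9: hit
1: hit
5: miss, frames {1,9,4,5}
9: hit
5: hit
9: hit
5: hit
2: miss, evict 4, frames {1,9,5,2}
5: hit
2: hit
4: miss, evict 1, frames {9,5,2,4}
5: hit
9: hit
5: hit
9: hit
5: hit
2: hit
9: hit
2: hit

{2, 4, 5, 9}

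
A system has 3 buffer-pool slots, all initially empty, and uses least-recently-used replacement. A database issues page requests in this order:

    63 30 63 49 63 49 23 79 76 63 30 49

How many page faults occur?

9

63 → fault, frames (63)
30 → fault, frames (63 30)
63 → hit
49 → fault, frames (30 63 49)
63 → hit
49 → hit
23 → fault, evict 30, frames (63 49 23)
79 → fault, evict 63, frames (49 23 79)
76 → fault, evict 49, frames (23 79 76)
63 → fault, evict 23, frames (79 76 63)
30 → fault, evict 79, frames (76 63 30)
49 → fault, evict 76, frames (63 30 49)
Page faults: 9.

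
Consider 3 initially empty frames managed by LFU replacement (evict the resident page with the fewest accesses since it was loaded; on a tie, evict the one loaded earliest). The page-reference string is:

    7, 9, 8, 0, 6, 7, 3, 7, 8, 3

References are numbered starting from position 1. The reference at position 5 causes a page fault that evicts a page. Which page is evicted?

9

pos 1: 7 -> miss, frames {7}
pos 2: 9 -> miss, frames {7,9}
pos 3: 8 -> miss, frames {7,9,8}
pos 4: 0 -> miss, evict 7, frames {9,8,0}
pos 5: 6 -> miss, evict 9, frames {8,0,6}
At position 5, page 9 is evicted.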